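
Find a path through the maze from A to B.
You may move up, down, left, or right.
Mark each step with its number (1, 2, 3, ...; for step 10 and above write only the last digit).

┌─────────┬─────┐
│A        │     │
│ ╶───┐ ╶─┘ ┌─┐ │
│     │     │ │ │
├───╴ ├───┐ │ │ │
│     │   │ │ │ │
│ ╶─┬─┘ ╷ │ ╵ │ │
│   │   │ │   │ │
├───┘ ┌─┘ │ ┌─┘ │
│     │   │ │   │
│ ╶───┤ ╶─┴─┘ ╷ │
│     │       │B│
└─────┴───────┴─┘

Finding the shortest path through the maze:
Path length: 14 steps
Directions: right → right → right → down → right → right → up → right → right → down → down → down → down → down

Solution:

┌─────────┬─────┐
│A 1 2 3  │7 8 9│
│ ╶───┐ ╶─┘ ┌─┐ │
│     │4 5 6│ │0│
├───╴ ├───┐ │ │ │
│     │   │ │ │1│
│ ╶─┬─┘ ╷ │ ╵ │ │
│   │   │ │   │2│
├───┘ ┌─┘ │ ┌─┘ │
│     │   │ │  3│
│ ╶───┤ ╶─┴─┘ ╷ │
│     │       │B│
└─────┴───────┴─┘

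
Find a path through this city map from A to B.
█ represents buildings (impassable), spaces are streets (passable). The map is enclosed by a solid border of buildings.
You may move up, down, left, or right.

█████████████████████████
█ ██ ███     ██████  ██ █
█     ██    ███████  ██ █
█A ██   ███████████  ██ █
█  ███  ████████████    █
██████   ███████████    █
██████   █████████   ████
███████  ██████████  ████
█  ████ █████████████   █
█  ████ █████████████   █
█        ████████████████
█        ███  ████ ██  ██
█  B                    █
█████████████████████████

Finding the shortest path from A to B:
Movement: cardinal only
Path length: 21 steps
Directions: up → right → right → right → right → down → right → down → down → down → right → down → down → down → down → down → down → left → left → left → left

Solution:

█████████████████████████
█ ██ ███     ██████  ██ █
█↱→→→↓██    ███████  ██ █
█A ██↳↓ ███████████  ██ █
█  ███↓ ████████████    █
██████↓  ███████████    █
██████↳↓ █████████   ████
███████↓ ██████████  ████
█  ████↓█████████████   █
█  ████↓█████████████   █
█      ↓ ████████████████
█      ↓ ███  ████ ██  ██
█  B←←←↲                █
█████████████████████████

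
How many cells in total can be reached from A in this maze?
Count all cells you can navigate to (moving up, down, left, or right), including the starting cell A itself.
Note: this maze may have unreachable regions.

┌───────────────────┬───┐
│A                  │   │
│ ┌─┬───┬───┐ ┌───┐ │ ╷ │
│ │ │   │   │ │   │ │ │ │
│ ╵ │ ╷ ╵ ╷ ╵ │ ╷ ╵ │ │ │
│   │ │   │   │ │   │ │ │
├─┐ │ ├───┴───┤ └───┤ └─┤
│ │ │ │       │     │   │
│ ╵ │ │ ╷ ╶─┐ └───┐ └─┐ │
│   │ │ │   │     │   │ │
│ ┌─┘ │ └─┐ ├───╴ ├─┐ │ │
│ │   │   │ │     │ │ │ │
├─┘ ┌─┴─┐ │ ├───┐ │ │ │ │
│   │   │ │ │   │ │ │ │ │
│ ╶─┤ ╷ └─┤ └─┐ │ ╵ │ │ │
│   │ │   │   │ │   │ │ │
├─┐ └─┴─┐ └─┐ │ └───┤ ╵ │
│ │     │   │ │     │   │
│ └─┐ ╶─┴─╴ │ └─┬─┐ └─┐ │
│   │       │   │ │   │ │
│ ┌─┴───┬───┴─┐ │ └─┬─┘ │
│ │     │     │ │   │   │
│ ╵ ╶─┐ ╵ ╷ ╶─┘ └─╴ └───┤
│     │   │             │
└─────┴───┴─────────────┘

Using BFS/flood-fill to find all reachable cells from A:
Maze size: 12 × 12 = 144 total cells
62 cell(s) are walled off and cannot be reached from A.
Reachable cells: 82

Reachable region (· marks reachable cells):

┌───────────────────┬───┐
│A · · · · · · · · ·│· ·│
│ ┌─┬───┬───┐ ┌───┐ │ ╷ │
│·│·│· ·│· ·│·│· ·│·│·│·│
│ ╵ │ ╷ ╵ ╷ ╵ │ ╷ ╵ │ │ │
│· ·│·│· ·│· ·│·│· ·│·│·│
├─┐ │ ├───┴───┤ └───┤ └─┤
│·│·│·│       │· · ·│· ·│
│ ╵ │ │ ╷ ╶─┐ └───┐ └─┐ │
│· ·│·│ │   │     │· ·│·│
│ ┌─┘ │ └─┐ ├───╴ ├─┐ │ │
│·│· ·│   │ │     │ │·│·│
├─┘ ┌─┴─┐ │ ├───┐ │ │ │ │
│· ·│· ·│ │ │   │ │ │·│·│
│ ╶─┤ ╷ └─┤ └─┐ │ ╵ │ │ │
│· ·│·│· ·│   │ │   │·│·│
├─┐ └─┴─┐ └─┐ │ └───┤ ╵ │
│ │· · ·│· ·│ │     │· ·│
│ └─┐ ╶─┴─╴ │ └─┬─┐ └─┐ │
│   │· · · ·│   │ │   │·│
│ ┌─┴───┬───┴─┐ │ └─┬─┘ │
│ │     │     │ │   │· ·│
│ ╵ ╶─┐ ╵ ╷ ╶─┘ └─╴ └───┤
│     │   │             │
└─────┴───┴─────────────┘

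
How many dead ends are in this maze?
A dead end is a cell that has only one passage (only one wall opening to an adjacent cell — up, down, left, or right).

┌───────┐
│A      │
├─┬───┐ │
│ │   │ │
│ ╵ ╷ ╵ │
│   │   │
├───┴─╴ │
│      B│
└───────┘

Checking each cell for number of passages:

Dead ends found at positions:
  (0, 0)
  (1, 0)
  (3, 0)
Total dead ends: 3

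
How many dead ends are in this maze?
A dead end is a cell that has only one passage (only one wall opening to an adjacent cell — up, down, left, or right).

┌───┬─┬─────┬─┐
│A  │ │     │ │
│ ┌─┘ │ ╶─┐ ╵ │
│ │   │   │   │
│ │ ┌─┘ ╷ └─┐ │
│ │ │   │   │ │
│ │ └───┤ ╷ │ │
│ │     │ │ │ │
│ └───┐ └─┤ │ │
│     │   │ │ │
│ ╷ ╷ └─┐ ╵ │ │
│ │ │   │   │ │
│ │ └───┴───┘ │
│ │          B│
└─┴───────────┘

Checking each cell for number of passages:

Dead ends found at positions:
  (0, 1)
  (0, 2)
  (0, 6)
  (2, 2)
  (3, 4)
  (5, 3)
  (6, 0)
Total dead ends: 7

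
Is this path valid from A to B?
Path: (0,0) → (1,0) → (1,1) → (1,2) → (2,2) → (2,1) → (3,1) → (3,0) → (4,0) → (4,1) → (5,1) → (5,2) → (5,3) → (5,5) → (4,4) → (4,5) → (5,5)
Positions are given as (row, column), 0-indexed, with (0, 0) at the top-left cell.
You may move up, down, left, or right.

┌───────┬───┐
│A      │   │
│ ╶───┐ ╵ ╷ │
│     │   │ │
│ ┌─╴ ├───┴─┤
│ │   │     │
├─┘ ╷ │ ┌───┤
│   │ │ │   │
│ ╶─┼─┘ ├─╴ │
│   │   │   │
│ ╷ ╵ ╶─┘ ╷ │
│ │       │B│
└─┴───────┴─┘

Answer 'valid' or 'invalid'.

Checking path validity:
Result: Invalid move at step 13: cannot move from (5, 3) to (5, 5).

invalid

Correct solution:

┌───────┬───┐
│A      │   │
│ ╶───┐ ╵ ╷ │
│↳ → ↓│   │ │
│ ┌─╴ ├───┴─┤
│ │↓ ↲│     │
├─┘ ╷ │ ┌───┤
│↓ ↲│ │ │   │
│ ╶─┼─┘ ├─╴ │
│↳ ↓│   │↱ ↓│
│ ╷ ╵ ╶─┘ ╷ │
│ │↳ → → ↑│B│
└─┴───────┴─┘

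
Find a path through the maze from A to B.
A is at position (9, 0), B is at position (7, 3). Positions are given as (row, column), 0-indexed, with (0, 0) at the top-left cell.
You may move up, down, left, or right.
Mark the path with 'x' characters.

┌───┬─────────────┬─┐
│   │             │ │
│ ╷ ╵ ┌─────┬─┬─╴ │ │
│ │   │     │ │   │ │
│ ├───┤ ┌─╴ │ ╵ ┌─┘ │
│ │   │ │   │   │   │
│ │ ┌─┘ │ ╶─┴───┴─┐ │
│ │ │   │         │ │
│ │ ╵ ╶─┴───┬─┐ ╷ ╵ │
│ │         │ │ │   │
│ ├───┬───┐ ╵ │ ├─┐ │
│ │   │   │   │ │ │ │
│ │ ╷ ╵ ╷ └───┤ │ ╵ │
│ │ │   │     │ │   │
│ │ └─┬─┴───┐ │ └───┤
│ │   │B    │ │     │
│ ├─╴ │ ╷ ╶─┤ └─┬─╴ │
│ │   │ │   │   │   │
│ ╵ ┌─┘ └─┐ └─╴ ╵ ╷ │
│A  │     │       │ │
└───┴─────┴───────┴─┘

Finding the shortest path from (9, 0) to (7, 3):
Path length: 25 steps
Directions: right → up → right → up → left → up → up → right → down → right → up → right → down → right → right → down → down → right → down → left → left → up → left → up → left

Solution:

┌───┬─────────────┬─┐
│   │             │ │
│ ╷ ╵ ┌─────┬─┬─╴ │ │
│ │   │     │ │   │ │
│ ├───┤ ┌─╴ │ ╵ ┌─┘ │
│ │   │ │   │   │   │
│ │ ┌─┘ │ ╶─┴───┴─┐ │
│ │ │   │         │ │
│ │ ╵ ╶─┴───┬─┐ ╷ ╵ │
│ │         │ │ │   │
│ ├───┬───┐ ╵ │ ├─┐ │
│ │x x│x x│   │ │ │ │
│ │ ╷ ╵ ╷ └───┤ │ ╵ │
│ │x│x x│x x x│ │   │
│ │ └─┬─┴───┐ │ └───┤
│ │x x│B x  │x│     │
│ ├─╴ │ ╷ ╶─┤ └─┬─╴ │
│ │x x│ │x x│x x│   │
│ ╵ ┌─┘ └─┐ └─╴ ╵ ╷ │
│A x│     │x x x  │ │
└───┴─────┴───────┴─┘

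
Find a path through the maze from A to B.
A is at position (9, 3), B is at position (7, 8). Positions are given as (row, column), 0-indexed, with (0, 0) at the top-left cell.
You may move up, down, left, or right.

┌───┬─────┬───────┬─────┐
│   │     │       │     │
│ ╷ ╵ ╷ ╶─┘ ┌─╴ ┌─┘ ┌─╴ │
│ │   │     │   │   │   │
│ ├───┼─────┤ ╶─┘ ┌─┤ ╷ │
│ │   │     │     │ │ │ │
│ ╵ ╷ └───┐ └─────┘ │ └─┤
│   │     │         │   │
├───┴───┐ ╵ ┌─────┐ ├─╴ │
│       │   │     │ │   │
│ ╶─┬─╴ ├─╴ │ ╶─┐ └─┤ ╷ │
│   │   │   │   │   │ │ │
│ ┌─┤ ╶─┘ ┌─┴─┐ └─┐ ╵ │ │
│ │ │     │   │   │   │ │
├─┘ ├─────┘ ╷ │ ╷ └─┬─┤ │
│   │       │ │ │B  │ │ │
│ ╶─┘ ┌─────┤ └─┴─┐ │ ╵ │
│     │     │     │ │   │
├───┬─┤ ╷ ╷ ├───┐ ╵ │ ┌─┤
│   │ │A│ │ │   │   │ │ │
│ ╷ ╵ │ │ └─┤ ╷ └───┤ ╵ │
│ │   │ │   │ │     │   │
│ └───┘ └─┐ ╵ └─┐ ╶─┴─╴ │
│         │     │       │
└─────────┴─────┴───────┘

Finding the shortest path from (9, 3) to (7, 8):
Path length: 39 steps
Directions: up → right → down → down → right → down → right → up → up → right → down → right → down → right → right → right → up → left → up → up → right → up → up → up → up → left → down → down → left → up → left → up → left → left → down → right → down → right → down

Solution:

┌───┬─────┬───────┬─────┐
│   │     │       │     │
│ ╷ ╵ ╷ ╶─┘ ┌─╴ ┌─┘ ┌─╴ │
│ │   │     │   │   │   │
│ ├───┼─────┤ ╶─┘ ┌─┤ ╷ │
│ │   │     │     │ │ │ │
│ ╵ ╷ └───┐ └─────┘ │ └─┤
│   │     │         │   │
├───┴───┐ ╵ ┌─────┐ ├─╴ │
│       │   │↓ ← ↰│ │↓ ↰│
│ ╶─┬─╴ ├─╴ │ ╶─┐ └─┤ ╷ │
│   │   │   │↳ ↓│↑ ↰│↓│↑│
│ ┌─┤ ╶─┘ ┌─┴─┐ └─┐ ╵ │ │
│ │ │     │   │↳ ↓│↑ ↲│↑│
├─┘ ├─────┘ ╷ │ ╷ └─┬─┤ │
│   │       │ │ │B  │ │↑│
│ ╶─┘ ┌─────┤ └─┴─┐ │ ╵ │
│     │↱ ↓  │     │ │↱ ↑│
├───┬─┤ ╷ ╷ ├───┐ ╵ │ ┌─┤
│   │ │A│↓│ │↱ ↓│   │↑│ │
│ ╷ ╵ │ │ └─┤ ╷ └───┤ ╵ │
│ │   │ │↳ ↓│↑│↳ ↓  │↑ ↰│
│ └───┘ └─┐ ╵ └─┐ ╶─┴─╴ │
│         │↳ ↑  │↳ → → ↑│
└─────────┴─────┴───────┘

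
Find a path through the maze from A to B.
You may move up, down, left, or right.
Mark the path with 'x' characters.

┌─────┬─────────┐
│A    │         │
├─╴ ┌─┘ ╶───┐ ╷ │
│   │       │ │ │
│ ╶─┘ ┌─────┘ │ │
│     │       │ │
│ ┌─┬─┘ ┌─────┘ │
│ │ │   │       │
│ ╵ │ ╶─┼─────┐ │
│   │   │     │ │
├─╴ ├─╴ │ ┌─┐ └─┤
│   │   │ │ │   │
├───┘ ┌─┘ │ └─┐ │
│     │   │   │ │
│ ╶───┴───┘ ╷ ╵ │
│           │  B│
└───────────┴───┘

Finding the shortest path through the maze:
Path length: 36 steps
Directions: right → down → left → down → right → right → up → right → up → right → right → right → down → down → left → left → left → down → left → down → right → down → left → down → left → left → down → right → right → right → right → right → up → right → down → right

Solution:

┌─────┬─────────┐
│A x  │x x x x  │
├─╴ ┌─┘ ╶───┐ ╷ │
│x x│x x    │x│ │
│ ╶─┘ ┌─────┘ │ │
│x x x│x x x x│ │
│ ┌─┬─┘ ┌─────┘ │
│ │ │x x│       │
│ ╵ │ ╶─┼─────┐ │
│   │x x│     │ │
├─╴ ├─╴ │ ┌─┐ └─┤
│   │x x│ │ │   │
├───┘ ┌─┘ │ └─┐ │
│x x x│   │x x│ │
│ ╶───┴───┘ ╷ ╵ │
│x x x x x x│x B│
└───────────┴───┘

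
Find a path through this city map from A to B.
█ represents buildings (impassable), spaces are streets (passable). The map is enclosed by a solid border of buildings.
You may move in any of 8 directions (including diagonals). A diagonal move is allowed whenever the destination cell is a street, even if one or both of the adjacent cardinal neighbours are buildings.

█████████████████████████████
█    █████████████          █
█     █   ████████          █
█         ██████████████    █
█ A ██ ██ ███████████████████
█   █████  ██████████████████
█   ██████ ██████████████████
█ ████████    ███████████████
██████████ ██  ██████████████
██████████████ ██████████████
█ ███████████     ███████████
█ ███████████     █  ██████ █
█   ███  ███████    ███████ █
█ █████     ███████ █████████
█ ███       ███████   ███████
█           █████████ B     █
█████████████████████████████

Finding the shortest path from A to B:
Movement: 8-directional
Path length: 21 steps
Directions: right → up-right → right → right → right → right → down-right → down → down-right → down-right → right → down-right → down-right → down-right → right → down-right → down-right → down-right → down-right → right → down-right

Solution:

█████████████████████████████
█    █████████████          █
█     █   ████████          █
█   →→→→↘ ██████████████    █
█ A↗██ ██↓███████████████████
█   █████↘ ██████████████████
█   ██████↘██████████████████
█ ████████ →↘ ███████████████
██████████ ██↘ ██████████████
██████████████↘██████████████
█ ███████████  →↘ ███████████
█ ███████████    ↘█  ██████ █
█   ███  ███████  ↘ ███████ █
█ █████     ███████↘█████████
█ ███       ███████ →↘███████
█           █████████ B     █
█████████████████████████████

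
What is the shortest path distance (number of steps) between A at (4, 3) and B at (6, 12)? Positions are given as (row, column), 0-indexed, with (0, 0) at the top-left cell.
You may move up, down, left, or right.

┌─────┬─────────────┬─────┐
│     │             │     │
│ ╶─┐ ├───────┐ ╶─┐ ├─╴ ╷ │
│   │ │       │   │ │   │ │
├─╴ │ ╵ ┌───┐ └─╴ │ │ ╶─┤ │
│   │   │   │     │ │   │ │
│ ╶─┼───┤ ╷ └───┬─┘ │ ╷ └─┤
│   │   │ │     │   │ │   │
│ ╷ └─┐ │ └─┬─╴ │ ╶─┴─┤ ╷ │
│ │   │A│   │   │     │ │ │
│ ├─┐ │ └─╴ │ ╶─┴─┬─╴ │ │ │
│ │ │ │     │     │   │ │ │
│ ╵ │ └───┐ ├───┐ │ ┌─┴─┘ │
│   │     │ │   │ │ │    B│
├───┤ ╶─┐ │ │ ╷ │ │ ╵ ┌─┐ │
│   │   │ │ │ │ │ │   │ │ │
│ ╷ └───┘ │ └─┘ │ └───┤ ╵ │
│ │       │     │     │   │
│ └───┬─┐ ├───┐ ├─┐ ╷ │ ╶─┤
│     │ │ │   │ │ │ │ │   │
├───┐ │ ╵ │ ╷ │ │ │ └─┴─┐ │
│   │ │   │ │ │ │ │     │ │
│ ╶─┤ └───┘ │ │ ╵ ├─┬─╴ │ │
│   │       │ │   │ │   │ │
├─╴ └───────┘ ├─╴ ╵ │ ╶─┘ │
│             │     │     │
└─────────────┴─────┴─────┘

Finding path from (4, 3) to (6, 12):
Path: (4,3) → (5,3) → (5,4) → (5,5) → (4,5) → (4,4) → (3,4) → (2,4) → (2,5) → (3,5) → (3,6) → (3,7) → (4,7) → (4,6) → (5,6) → (5,7) → (5,8) → (6,8) → (7,8) → (8,8) → (8,9) → (9,9) → (10,9) → (10,10) → (10,11) → (11,11) → (11,10) → (12,10) → (12,11) → (12,12) → (11,12) → (10,12) → (9,12) → (9,11) → (8,11) → (8,12) → (7,12) → (6,12)
Distance: 37 steps

Solution:

┌─────┬─────────────┬─────┐
│     │             │     │
│ ╶─┐ ├───────┐ ╶─┐ ├─╴ ╷ │
│   │ │       │   │ │   │ │
├─╴ │ ╵ ┌───┐ └─╴ │ │ ╶─┤ │
│   │   │↱ ↓│     │ │   │ │
│ ╶─┼───┤ ╷ └───┬─┘ │ ╷ └─┤
│   │   │↑│↳ → ↓│   │ │   │
│ ╷ └─┐ │ └─┬─╴ │ ╶─┴─┤ ╷ │
│ │   │A│↑ ↰│↓ ↲│     │ │ │
│ ├─┐ │ └─╴ │ ╶─┴─┬─╴ │ │ │
│ │ │ │↳ → ↑│↳ → ↓│   │ │ │
│ ╵ │ └───┐ ├───┐ │ ┌─┴─┘ │
│   │     │ │   │↓│ │    B│
├───┤ ╶─┐ │ │ ╷ │ │ ╵ ┌─┐ │
│   │   │ │ │ │ │↓│   │ │↑│
│ ╷ └───┘ │ └─┘ │ └───┤ ╵ │
│ │       │     │↳ ↓  │↱ ↑│
│ └───┬─┐ ├───┐ ├─┐ ╷ │ ╶─┤
│     │ │ │   │ │ │↓│ │↑ ↰│
├───┐ │ ╵ │ ╷ │ │ │ └─┴─┐ │
│   │ │   │ │ │ │ │↳ → ↓│↑│
│ ╶─┤ └───┘ │ │ ╵ ├─┬─╴ │ │
│   │       │ │   │ │↓ ↲│↑│
├─╴ └───────┘ ├─╴ ╵ │ ╶─┘ │
│             │     │↳ → ↑│
└─────────────┴─────┴─────┘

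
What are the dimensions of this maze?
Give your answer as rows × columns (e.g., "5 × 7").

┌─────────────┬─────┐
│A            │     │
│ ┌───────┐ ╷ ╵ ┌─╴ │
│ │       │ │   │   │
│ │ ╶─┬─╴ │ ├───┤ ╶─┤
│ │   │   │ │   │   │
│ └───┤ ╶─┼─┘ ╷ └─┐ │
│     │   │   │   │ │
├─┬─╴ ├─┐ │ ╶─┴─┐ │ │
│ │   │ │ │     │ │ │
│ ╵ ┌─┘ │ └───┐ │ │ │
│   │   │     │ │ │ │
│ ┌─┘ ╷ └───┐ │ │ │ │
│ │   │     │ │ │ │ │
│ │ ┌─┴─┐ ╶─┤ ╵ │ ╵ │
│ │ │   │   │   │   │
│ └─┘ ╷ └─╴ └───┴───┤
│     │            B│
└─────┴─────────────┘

Counting the maze dimensions:
Rows (vertical): 9
Columns (horizontal): 10
Dimensions: 9 × 10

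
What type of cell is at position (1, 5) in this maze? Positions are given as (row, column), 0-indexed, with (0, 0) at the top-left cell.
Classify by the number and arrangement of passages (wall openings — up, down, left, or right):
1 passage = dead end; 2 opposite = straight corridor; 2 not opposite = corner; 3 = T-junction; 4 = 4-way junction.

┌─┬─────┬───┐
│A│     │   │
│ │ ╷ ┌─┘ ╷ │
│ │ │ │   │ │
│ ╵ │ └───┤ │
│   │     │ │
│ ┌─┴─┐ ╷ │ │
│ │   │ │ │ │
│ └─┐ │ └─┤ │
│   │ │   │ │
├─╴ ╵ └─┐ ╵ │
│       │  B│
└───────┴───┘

Checking cell at (1, 5):
Number of passages: 2
Cell type: straight corridor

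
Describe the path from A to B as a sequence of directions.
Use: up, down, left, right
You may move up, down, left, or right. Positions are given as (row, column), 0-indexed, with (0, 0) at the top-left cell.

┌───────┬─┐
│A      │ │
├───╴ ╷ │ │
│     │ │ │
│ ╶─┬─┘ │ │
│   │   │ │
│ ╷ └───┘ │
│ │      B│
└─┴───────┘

Finding the path and converting it to directions:
Path through cells: (0,0) → (0,1) → (0,2) → (1,2) → (1,1) → (1,0) → (2,0) → (2,1) → (3,1) → (3,2) → (3,3) → (3,4)
Directions: right, right, down, left, left, down, right, down, right, right, right

Solution:

┌───────┬─┐
│A → ↓  │ │
├───╴ ╷ │ │
│↓ ← ↲│ │ │
│ ╶─┬─┘ │ │
│↳ ↓│   │ │
│ ╷ └───┘ │
│ │↳ → → B│
└─┴───────┘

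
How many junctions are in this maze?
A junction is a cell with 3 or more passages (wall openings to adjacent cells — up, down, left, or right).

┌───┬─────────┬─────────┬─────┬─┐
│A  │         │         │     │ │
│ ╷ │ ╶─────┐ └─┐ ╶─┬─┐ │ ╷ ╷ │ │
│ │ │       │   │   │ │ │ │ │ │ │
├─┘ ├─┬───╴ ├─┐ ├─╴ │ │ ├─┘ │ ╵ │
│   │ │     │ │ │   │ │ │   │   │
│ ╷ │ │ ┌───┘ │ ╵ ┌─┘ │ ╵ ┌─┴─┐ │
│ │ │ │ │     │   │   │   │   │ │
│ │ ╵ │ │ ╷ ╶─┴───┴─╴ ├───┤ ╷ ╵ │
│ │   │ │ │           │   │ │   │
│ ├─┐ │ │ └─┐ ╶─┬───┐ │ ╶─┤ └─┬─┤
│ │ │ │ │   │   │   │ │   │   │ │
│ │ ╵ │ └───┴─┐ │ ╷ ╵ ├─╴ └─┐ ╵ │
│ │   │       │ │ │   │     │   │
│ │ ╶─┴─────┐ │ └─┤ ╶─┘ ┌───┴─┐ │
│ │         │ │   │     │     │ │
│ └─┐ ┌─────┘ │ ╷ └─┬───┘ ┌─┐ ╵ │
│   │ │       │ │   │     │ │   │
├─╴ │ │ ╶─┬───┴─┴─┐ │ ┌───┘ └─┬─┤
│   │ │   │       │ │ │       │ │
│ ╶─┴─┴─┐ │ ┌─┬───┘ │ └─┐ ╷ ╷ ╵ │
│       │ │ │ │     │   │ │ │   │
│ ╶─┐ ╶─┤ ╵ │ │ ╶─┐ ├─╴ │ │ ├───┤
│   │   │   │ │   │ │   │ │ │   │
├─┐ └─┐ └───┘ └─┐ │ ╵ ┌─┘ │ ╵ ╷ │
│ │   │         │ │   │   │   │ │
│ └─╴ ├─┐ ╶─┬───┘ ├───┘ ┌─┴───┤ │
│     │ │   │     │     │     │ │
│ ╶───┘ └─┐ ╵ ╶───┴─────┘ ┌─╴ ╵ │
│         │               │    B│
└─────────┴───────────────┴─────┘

Checking each cell for number of passages:

Junctions found (3+ passages):
  (0, 8): 3 passages
  (0, 13): 3 passages
  (2, 1): 3 passages
  (2, 15): 3 passages
  (3, 5): 3 passages
  (3, 10): 3 passages
  (4, 2): 3 passages
  (4, 6): 3 passages
  (4, 10): 3 passages
  (6, 1): 3 passages
  (6, 9): 3 passages
  (6, 12): 3 passages
  (6, 15): 3 passages
  (7, 2): 3 passages
  (7, 7): 3 passages
  (9, 12): 3 passages
  (9, 13): 4 passages
  (10, 0): 3 passages
  (10, 2): 3 passages
  (10, 9): 3 passages
  (12, 4): 3 passages
  (12, 6): 3 passages
  (13, 0): 3 passages
  (14, 3): 3 passages
  (14, 6): 3 passages
  (14, 14): 3 passages
Total junctions: 26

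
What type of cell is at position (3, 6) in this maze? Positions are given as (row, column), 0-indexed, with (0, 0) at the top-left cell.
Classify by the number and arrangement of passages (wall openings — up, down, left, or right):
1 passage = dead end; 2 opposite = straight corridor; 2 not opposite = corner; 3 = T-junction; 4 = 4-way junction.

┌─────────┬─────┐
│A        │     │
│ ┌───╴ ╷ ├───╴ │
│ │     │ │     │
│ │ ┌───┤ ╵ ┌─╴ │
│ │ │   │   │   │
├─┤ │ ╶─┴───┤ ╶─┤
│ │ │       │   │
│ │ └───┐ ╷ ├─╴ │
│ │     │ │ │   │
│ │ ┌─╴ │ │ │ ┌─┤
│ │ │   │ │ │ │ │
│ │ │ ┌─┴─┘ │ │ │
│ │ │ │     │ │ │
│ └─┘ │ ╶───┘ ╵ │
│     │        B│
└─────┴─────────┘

Checking cell at (3, 6):
Number of passages: 2
Cell type: corner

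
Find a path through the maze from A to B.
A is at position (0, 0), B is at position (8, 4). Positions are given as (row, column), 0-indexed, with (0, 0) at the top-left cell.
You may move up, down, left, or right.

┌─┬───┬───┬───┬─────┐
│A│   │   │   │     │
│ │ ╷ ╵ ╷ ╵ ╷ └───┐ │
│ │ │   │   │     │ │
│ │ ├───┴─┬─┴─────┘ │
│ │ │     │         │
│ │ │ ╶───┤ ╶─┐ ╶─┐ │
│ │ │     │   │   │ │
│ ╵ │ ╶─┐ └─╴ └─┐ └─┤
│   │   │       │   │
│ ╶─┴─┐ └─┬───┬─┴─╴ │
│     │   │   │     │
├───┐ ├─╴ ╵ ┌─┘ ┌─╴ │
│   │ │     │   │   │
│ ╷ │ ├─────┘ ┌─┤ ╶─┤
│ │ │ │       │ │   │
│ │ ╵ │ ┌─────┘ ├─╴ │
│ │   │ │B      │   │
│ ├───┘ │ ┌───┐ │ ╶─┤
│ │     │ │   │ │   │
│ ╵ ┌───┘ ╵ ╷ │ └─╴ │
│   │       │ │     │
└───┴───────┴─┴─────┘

Finding the shortest path from (0, 0) to (8, 4):
Path length: 48 steps
Directions: down → down → down → down → down → right → right → down → down → down → left → up → up → left → down → down → down → down → right → up → right → right → up → up → right → right → right → up → right → up → right → right → down → left → down → right → down → left → down → right → down → left → left → up → up → left → left → left

Solution:

┌─┬───┬───┬───┬─────┐
│A│   │   │   │     │
│ │ ╷ ╵ ╷ ╵ ╷ └───┐ │
│↓│ │   │   │     │ │
│ │ ├───┴─┬─┴─────┘ │
│↓│ │     │         │
│ │ │ ╶───┤ ╶─┐ ╶─┐ │
│↓│ │     │   │   │ │
│ ╵ │ ╶─┐ └─╴ └─┐ └─┤
│↓  │   │       │   │
│ ╶─┴─┐ └─┬───┬─┴─╴ │
│↳ → ↓│   │   │↱ → ↓│
├───┐ ├─╴ ╵ ┌─┘ ┌─╴ │
│↓ ↰│↓│     │↱ ↑│↓ ↲│
│ ╷ │ ├─────┘ ┌─┤ ╶─┤
│↓│↑│↓│↱ → → ↑│ │↳ ↓│
│ │ ╵ │ ┌─────┘ ├─╴ │
│↓│↑ ↲│↑│B ← ← ↰│↓ ↲│
│ ├───┘ │ ┌───┐ │ ╶─┤
│↓│↱ → ↑│ │   │↑│↳ ↓│
│ ╵ ┌───┘ ╵ ╷ │ └─╴ │
│↳ ↑│       │ │↑ ← ↲│
└───┴───────┴─┴─────┘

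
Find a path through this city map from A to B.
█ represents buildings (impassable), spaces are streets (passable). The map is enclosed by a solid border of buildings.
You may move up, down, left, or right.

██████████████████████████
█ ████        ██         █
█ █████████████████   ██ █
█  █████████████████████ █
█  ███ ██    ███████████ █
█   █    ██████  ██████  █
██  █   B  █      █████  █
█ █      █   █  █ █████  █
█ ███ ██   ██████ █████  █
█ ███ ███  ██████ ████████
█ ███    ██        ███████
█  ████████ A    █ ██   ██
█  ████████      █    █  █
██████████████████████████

Finding the shortest path from A to B:
Movement: cardinal only
Path length: 21 steps
Directions: up → right → right → right → right → right → up → up → up → up → left → left → left → left → left → down → left → left → up → left → left

Solution:

██████████████████████████
█ ████        ██         █
█ █████████████████   ██ █
█  █████████████████████ █
█  ███ ██    ███████████ █
█   █    ██████  ██████  █
██  █   B←↰█↓←←←←↰█████  █
█ █      █↑←↲█  █↑█████  █
█ ███ ██   ██████↑█████  █
█ ███ ███  ██████↑████████
█ ███    ██ ↱→→→→↑ ███████
█  ████████ A    █ ██   ██
█  ████████      █    █  █
██████████████████████████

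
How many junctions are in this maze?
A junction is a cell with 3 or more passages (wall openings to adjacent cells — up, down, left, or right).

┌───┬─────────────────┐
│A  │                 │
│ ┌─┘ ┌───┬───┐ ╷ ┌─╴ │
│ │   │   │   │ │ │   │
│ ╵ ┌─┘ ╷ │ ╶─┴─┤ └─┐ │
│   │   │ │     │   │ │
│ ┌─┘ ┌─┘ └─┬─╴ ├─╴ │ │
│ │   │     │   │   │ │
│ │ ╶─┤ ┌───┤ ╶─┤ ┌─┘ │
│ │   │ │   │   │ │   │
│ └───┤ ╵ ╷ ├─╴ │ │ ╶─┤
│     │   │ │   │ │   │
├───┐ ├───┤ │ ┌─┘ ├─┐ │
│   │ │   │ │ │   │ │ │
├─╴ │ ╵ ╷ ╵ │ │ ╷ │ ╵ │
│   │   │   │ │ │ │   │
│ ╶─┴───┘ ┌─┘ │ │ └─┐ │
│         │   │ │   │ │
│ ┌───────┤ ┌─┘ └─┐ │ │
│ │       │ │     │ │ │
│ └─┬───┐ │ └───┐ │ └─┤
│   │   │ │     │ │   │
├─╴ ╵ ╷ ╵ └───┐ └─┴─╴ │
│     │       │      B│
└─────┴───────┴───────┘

Checking each cell for number of passages:

Junctions found (3+ passages):
  (0, 7): 3 passages
  (0, 8): 3 passages
  (1, 10): 3 passages
  (2, 0): 3 passages
  (3, 4): 3 passages
  (6, 8): 3 passages
  (7, 4): 3 passages
  (7, 10): 3 passages
  (8, 0): 3 passages
  (9, 7): 3 passages
  (11, 1): 3 passages
  (11, 4): 3 passages
Total junctions: 12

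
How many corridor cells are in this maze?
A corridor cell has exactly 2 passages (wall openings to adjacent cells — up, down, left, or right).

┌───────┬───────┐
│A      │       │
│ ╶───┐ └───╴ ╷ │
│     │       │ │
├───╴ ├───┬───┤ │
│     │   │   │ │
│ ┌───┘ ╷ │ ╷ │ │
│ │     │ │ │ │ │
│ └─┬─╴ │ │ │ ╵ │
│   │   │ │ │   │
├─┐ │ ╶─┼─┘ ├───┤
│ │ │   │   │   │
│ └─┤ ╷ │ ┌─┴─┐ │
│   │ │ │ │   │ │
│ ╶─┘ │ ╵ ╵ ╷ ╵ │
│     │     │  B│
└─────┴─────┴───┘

Counting cells with exactly 2 passages:
Total corridor cells: 52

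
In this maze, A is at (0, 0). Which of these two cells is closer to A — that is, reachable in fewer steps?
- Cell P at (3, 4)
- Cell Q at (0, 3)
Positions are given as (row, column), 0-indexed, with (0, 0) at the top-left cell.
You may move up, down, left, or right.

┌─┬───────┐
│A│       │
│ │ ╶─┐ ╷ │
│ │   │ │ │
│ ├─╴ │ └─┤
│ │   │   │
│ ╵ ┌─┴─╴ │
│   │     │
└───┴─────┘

Shortest path A → P at (3, 4): 15 steps
Shortest path A → Q at (0, 3): 11 steps

Q is closer (11 steps vs 15 steps).

Path to P:

┌─┬───────┐
│A│↱ → ↓  │
│ │ ╶─┐ ╷ │
│↓│↑ ↰│↓│ │
│ ├─╴ │ └─┤
│↓│↱ ↑│↳ ↓│
│ ╵ ┌─┴─╴ │
│↳ ↑│    P│
└───┴─────┘

Path to Q:

┌─┬───────┐
│A│↱ → Q  │
│ │ ╶─┐ ╷ │
│↓│↑ ↰│ │ │
│ ├─╴ │ └─┤
│↓│↱ ↑│   │
│ ╵ ┌─┴─╴ │
│↳ ↑│     │
└───┴─────┘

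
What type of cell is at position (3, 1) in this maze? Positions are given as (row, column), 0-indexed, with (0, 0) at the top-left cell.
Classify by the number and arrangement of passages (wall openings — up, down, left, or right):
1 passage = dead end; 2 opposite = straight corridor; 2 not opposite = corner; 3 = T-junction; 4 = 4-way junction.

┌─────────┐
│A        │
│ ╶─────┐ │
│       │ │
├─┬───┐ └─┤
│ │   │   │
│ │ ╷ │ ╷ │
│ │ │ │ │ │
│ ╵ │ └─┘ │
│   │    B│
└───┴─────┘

Checking cell at (3, 1):
Number of passages: 2
Cell type: straight corridor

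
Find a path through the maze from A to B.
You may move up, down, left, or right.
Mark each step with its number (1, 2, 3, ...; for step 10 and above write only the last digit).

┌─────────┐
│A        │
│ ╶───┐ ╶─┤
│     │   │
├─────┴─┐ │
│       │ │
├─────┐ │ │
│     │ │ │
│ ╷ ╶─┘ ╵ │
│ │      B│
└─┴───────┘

Finding the shortest path through the maze:
Path length: 8 steps
Directions: right → right → right → down → right → down → down → down

Solution:

┌─────────┐
│A 1 2 3  │
│ ╶───┐ ╶─┤
│     │4 5│
├─────┴─┐ │
│       │6│
├─────┐ │ │
│     │ │7│
│ ╷ ╶─┘ ╵ │
│ │      B│
└─┴───────┘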